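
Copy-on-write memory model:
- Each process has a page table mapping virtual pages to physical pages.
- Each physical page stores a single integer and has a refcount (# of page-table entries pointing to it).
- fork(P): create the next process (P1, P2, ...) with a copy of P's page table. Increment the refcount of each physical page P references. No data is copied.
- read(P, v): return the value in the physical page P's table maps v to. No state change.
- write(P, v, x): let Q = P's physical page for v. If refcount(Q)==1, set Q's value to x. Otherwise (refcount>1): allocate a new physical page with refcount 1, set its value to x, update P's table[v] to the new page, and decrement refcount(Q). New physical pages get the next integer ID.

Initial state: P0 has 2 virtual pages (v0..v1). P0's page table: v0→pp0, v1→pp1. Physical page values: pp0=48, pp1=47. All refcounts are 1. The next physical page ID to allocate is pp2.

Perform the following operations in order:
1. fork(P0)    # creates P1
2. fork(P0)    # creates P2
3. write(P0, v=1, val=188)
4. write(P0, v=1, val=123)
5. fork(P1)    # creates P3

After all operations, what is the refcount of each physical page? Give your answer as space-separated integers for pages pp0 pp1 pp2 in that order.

Answer: 4 3 1

Derivation:
Op 1: fork(P0) -> P1. 2 ppages; refcounts: pp0:2 pp1:2
Op 2: fork(P0) -> P2. 2 ppages; refcounts: pp0:3 pp1:3
Op 3: write(P0, v1, 188). refcount(pp1)=3>1 -> COPY to pp2. 3 ppages; refcounts: pp0:3 pp1:2 pp2:1
Op 4: write(P0, v1, 123). refcount(pp2)=1 -> write in place. 3 ppages; refcounts: pp0:3 pp1:2 pp2:1
Op 5: fork(P1) -> P3. 3 ppages; refcounts: pp0:4 pp1:3 pp2:1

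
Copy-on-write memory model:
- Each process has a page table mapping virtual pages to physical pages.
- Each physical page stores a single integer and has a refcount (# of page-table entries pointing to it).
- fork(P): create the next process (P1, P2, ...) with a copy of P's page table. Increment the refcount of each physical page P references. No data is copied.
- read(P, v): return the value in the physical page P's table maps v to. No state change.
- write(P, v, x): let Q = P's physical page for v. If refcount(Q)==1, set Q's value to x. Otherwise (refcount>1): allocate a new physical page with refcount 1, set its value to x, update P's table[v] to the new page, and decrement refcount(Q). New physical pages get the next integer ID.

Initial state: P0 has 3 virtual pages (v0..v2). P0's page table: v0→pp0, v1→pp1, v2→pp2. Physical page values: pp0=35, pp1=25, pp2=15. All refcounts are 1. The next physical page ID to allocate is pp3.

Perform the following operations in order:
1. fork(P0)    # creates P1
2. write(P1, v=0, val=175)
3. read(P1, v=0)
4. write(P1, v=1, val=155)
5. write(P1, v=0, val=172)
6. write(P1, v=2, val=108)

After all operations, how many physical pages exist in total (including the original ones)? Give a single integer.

Answer: 6

Derivation:
Op 1: fork(P0) -> P1. 3 ppages; refcounts: pp0:2 pp1:2 pp2:2
Op 2: write(P1, v0, 175). refcount(pp0)=2>1 -> COPY to pp3. 4 ppages; refcounts: pp0:1 pp1:2 pp2:2 pp3:1
Op 3: read(P1, v0) -> 175. No state change.
Op 4: write(P1, v1, 155). refcount(pp1)=2>1 -> COPY to pp4. 5 ppages; refcounts: pp0:1 pp1:1 pp2:2 pp3:1 pp4:1
Op 5: write(P1, v0, 172). refcount(pp3)=1 -> write in place. 5 ppages; refcounts: pp0:1 pp1:1 pp2:2 pp3:1 pp4:1
Op 6: write(P1, v2, 108). refcount(pp2)=2>1 -> COPY to pp5. 6 ppages; refcounts: pp0:1 pp1:1 pp2:1 pp3:1 pp4:1 pp5:1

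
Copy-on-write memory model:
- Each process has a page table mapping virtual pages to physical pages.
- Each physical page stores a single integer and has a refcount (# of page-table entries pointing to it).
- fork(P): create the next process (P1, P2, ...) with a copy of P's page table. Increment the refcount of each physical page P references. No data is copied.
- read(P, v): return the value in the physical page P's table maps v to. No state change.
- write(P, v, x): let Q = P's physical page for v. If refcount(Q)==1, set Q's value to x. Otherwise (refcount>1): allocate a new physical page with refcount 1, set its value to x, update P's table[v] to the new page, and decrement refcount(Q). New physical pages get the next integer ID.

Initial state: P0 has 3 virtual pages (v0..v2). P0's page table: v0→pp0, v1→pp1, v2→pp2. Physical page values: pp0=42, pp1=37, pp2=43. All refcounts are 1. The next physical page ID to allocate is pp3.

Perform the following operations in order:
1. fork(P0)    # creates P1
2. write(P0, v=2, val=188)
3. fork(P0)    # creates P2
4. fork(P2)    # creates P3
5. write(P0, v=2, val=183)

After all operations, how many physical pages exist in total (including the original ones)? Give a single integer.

Op 1: fork(P0) -> P1. 3 ppages; refcounts: pp0:2 pp1:2 pp2:2
Op 2: write(P0, v2, 188). refcount(pp2)=2>1 -> COPY to pp3. 4 ppages; refcounts: pp0:2 pp1:2 pp2:1 pp3:1
Op 3: fork(P0) -> P2. 4 ppages; refcounts: pp0:3 pp1:3 pp2:1 pp3:2
Op 4: fork(P2) -> P3. 4 ppages; refcounts: pp0:4 pp1:4 pp2:1 pp3:3
Op 5: write(P0, v2, 183). refcount(pp3)=3>1 -> COPY to pp4. 5 ppages; refcounts: pp0:4 pp1:4 pp2:1 pp3:2 pp4:1

Answer: 5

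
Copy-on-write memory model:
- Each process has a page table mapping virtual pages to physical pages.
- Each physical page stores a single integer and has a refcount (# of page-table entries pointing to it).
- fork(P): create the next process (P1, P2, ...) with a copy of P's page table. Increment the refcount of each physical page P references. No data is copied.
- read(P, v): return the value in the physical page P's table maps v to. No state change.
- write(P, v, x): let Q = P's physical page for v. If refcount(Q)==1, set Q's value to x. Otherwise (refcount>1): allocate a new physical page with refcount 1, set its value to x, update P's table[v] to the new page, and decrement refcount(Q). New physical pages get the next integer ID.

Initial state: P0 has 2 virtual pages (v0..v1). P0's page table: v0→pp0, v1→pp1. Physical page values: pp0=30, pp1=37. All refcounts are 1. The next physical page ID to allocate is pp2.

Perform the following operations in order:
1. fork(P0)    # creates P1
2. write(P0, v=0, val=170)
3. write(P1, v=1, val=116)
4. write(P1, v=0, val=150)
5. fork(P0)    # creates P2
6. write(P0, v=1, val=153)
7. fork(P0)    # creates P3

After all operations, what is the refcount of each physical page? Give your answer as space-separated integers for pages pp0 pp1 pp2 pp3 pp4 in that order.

Op 1: fork(P0) -> P1. 2 ppages; refcounts: pp0:2 pp1:2
Op 2: write(P0, v0, 170). refcount(pp0)=2>1 -> COPY to pp2. 3 ppages; refcounts: pp0:1 pp1:2 pp2:1
Op 3: write(P1, v1, 116). refcount(pp1)=2>1 -> COPY to pp3. 4 ppages; refcounts: pp0:1 pp1:1 pp2:1 pp3:1
Op 4: write(P1, v0, 150). refcount(pp0)=1 -> write in place. 4 ppages; refcounts: pp0:1 pp1:1 pp2:1 pp3:1
Op 5: fork(P0) -> P2. 4 ppages; refcounts: pp0:1 pp1:2 pp2:2 pp3:1
Op 6: write(P0, v1, 153). refcount(pp1)=2>1 -> COPY to pp4. 5 ppages; refcounts: pp0:1 pp1:1 pp2:2 pp3:1 pp4:1
Op 7: fork(P0) -> P3. 5 ppages; refcounts: pp0:1 pp1:1 pp2:3 pp3:1 pp4:2

Answer: 1 1 3 1 2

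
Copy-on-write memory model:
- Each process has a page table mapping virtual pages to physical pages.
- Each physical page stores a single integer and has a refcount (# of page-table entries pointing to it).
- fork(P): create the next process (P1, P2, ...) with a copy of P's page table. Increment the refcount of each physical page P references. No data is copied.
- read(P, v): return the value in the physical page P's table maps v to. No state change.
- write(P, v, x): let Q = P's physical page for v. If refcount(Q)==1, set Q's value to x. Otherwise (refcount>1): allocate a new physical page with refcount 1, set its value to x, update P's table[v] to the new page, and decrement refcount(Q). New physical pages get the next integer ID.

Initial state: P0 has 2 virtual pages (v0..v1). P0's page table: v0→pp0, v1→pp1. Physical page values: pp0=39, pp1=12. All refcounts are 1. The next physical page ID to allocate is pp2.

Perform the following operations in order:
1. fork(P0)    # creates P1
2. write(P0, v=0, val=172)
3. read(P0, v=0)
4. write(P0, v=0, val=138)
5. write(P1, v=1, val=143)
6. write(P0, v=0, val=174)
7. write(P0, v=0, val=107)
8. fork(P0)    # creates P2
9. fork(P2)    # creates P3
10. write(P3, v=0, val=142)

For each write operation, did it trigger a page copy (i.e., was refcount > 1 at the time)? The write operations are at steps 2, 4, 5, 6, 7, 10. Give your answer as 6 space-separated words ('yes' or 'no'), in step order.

Op 1: fork(P0) -> P1. 2 ppages; refcounts: pp0:2 pp1:2
Op 2: write(P0, v0, 172). refcount(pp0)=2>1 -> COPY to pp2. 3 ppages; refcounts: pp0:1 pp1:2 pp2:1
Op 3: read(P0, v0) -> 172. No state change.
Op 4: write(P0, v0, 138). refcount(pp2)=1 -> write in place. 3 ppages; refcounts: pp0:1 pp1:2 pp2:1
Op 5: write(P1, v1, 143). refcount(pp1)=2>1 -> COPY to pp3. 4 ppages; refcounts: pp0:1 pp1:1 pp2:1 pp3:1
Op 6: write(P0, v0, 174). refcount(pp2)=1 -> write in place. 4 ppages; refcounts: pp0:1 pp1:1 pp2:1 pp3:1
Op 7: write(P0, v0, 107). refcount(pp2)=1 -> write in place. 4 ppages; refcounts: pp0:1 pp1:1 pp2:1 pp3:1
Op 8: fork(P0) -> P2. 4 ppages; refcounts: pp0:1 pp1:2 pp2:2 pp3:1
Op 9: fork(P2) -> P3. 4 ppages; refcounts: pp0:1 pp1:3 pp2:3 pp3:1
Op 10: write(P3, v0, 142). refcount(pp2)=3>1 -> COPY to pp4. 5 ppages; refcounts: pp0:1 pp1:3 pp2:2 pp3:1 pp4:1

yes no yes no no yes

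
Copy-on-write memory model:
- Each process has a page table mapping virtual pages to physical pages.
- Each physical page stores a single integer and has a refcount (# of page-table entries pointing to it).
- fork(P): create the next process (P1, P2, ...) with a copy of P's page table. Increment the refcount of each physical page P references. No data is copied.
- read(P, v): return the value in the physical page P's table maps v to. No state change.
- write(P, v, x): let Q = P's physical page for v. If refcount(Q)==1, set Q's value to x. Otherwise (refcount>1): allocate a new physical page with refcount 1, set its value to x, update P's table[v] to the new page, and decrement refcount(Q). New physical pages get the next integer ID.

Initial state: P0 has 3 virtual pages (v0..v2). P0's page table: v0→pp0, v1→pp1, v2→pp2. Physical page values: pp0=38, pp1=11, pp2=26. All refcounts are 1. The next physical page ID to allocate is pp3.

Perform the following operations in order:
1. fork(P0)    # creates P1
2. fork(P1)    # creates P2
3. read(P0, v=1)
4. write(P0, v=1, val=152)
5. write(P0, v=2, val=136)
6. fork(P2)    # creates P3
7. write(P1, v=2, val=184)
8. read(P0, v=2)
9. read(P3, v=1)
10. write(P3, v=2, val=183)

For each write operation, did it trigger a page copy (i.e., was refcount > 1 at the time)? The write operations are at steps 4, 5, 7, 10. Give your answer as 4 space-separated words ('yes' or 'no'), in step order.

Op 1: fork(P0) -> P1. 3 ppages; refcounts: pp0:2 pp1:2 pp2:2
Op 2: fork(P1) -> P2. 3 ppages; refcounts: pp0:3 pp1:3 pp2:3
Op 3: read(P0, v1) -> 11. No state change.
Op 4: write(P0, v1, 152). refcount(pp1)=3>1 -> COPY to pp3. 4 ppages; refcounts: pp0:3 pp1:2 pp2:3 pp3:1
Op 5: write(P0, v2, 136). refcount(pp2)=3>1 -> COPY to pp4. 5 ppages; refcounts: pp0:3 pp1:2 pp2:2 pp3:1 pp4:1
Op 6: fork(P2) -> P3. 5 ppages; refcounts: pp0:4 pp1:3 pp2:3 pp3:1 pp4:1
Op 7: write(P1, v2, 184). refcount(pp2)=3>1 -> COPY to pp5. 6 ppages; refcounts: pp0:4 pp1:3 pp2:2 pp3:1 pp4:1 pp5:1
Op 8: read(P0, v2) -> 136. No state change.
Op 9: read(P3, v1) -> 11. No state change.
Op 10: write(P3, v2, 183). refcount(pp2)=2>1 -> COPY to pp6. 7 ppages; refcounts: pp0:4 pp1:3 pp2:1 pp3:1 pp4:1 pp5:1 pp6:1

yes yes yes yes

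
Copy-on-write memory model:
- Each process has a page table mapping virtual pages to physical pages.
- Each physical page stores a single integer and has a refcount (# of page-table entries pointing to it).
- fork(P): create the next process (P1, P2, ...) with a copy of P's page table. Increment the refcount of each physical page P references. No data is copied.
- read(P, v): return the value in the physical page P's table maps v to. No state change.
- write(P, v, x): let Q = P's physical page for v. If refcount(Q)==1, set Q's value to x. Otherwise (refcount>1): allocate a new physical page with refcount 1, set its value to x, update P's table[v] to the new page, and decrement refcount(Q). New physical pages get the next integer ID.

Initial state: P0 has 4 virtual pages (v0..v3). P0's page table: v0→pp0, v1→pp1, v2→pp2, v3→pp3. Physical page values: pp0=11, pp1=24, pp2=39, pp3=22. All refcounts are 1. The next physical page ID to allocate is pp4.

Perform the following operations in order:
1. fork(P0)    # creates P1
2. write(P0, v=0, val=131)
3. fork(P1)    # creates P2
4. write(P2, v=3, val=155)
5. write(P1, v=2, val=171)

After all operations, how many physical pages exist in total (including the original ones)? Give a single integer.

Answer: 7

Derivation:
Op 1: fork(P0) -> P1. 4 ppages; refcounts: pp0:2 pp1:2 pp2:2 pp3:2
Op 2: write(P0, v0, 131). refcount(pp0)=2>1 -> COPY to pp4. 5 ppages; refcounts: pp0:1 pp1:2 pp2:2 pp3:2 pp4:1
Op 3: fork(P1) -> P2. 5 ppages; refcounts: pp0:2 pp1:3 pp2:3 pp3:3 pp4:1
Op 4: write(P2, v3, 155). refcount(pp3)=3>1 -> COPY to pp5. 6 ppages; refcounts: pp0:2 pp1:3 pp2:3 pp3:2 pp4:1 pp5:1
Op 5: write(P1, v2, 171). refcount(pp2)=3>1 -> COPY to pp6. 7 ppages; refcounts: pp0:2 pp1:3 pp2:2 pp3:2 pp4:1 pp5:1 pp6:1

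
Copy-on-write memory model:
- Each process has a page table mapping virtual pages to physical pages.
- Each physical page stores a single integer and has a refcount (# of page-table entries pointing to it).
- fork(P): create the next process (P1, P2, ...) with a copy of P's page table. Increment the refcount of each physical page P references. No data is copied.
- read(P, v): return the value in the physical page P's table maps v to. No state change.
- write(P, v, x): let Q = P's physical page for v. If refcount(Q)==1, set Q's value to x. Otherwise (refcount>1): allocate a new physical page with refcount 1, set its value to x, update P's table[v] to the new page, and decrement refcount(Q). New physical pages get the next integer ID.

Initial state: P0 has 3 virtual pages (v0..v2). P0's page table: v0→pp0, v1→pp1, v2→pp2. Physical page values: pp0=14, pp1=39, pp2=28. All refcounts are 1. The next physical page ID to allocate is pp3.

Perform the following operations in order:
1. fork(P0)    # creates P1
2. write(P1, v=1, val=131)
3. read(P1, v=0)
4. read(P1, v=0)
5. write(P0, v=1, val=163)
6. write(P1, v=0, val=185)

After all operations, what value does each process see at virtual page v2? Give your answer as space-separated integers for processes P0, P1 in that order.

Op 1: fork(P0) -> P1. 3 ppages; refcounts: pp0:2 pp1:2 pp2:2
Op 2: write(P1, v1, 131). refcount(pp1)=2>1 -> COPY to pp3. 4 ppages; refcounts: pp0:2 pp1:1 pp2:2 pp3:1
Op 3: read(P1, v0) -> 14. No state change.
Op 4: read(P1, v0) -> 14. No state change.
Op 5: write(P0, v1, 163). refcount(pp1)=1 -> write in place. 4 ppages; refcounts: pp0:2 pp1:1 pp2:2 pp3:1
Op 6: write(P1, v0, 185). refcount(pp0)=2>1 -> COPY to pp4. 5 ppages; refcounts: pp0:1 pp1:1 pp2:2 pp3:1 pp4:1
P0: v2 -> pp2 = 28
P1: v2 -> pp2 = 28

Answer: 28 28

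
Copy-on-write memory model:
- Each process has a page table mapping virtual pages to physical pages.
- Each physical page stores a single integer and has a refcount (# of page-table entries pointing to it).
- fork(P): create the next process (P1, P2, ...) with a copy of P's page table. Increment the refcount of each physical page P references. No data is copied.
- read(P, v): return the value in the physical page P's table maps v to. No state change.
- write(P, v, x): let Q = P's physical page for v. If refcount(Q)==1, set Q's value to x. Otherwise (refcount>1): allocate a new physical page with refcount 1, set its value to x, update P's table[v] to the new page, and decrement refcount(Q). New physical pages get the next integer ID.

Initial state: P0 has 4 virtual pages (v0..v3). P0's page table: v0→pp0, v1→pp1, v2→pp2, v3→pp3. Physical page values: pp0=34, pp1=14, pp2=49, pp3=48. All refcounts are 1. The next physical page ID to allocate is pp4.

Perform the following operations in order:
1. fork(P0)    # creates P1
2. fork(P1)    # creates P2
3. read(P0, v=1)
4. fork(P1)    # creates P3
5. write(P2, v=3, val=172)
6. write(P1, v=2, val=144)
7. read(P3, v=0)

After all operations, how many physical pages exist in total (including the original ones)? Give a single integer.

Op 1: fork(P0) -> P1. 4 ppages; refcounts: pp0:2 pp1:2 pp2:2 pp3:2
Op 2: fork(P1) -> P2. 4 ppages; refcounts: pp0:3 pp1:3 pp2:3 pp3:3
Op 3: read(P0, v1) -> 14. No state change.
Op 4: fork(P1) -> P3. 4 ppages; refcounts: pp0:4 pp1:4 pp2:4 pp3:4
Op 5: write(P2, v3, 172). refcount(pp3)=4>1 -> COPY to pp4. 5 ppages; refcounts: pp0:4 pp1:4 pp2:4 pp3:3 pp4:1
Op 6: write(P1, v2, 144). refcount(pp2)=4>1 -> COPY to pp5. 6 ppages; refcounts: pp0:4 pp1:4 pp2:3 pp3:3 pp4:1 pp5:1
Op 7: read(P3, v0) -> 34. No state change.

Answer: 6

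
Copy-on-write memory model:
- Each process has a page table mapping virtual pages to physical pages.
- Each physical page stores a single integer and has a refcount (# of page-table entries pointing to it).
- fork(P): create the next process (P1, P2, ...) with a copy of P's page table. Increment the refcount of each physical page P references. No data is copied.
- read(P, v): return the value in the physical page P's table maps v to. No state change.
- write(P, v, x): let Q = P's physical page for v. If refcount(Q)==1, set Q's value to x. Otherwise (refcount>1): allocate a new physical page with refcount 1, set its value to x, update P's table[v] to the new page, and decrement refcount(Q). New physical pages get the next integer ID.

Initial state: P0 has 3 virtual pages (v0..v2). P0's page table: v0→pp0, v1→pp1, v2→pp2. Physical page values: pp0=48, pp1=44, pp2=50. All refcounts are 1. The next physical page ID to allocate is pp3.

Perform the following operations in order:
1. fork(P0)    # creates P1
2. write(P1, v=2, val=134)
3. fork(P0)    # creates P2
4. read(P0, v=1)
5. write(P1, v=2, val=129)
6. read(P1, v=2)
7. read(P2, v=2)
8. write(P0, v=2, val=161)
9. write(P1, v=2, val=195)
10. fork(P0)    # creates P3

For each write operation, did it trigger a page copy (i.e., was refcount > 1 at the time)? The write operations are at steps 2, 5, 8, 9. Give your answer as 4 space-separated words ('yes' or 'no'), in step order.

Op 1: fork(P0) -> P1. 3 ppages; refcounts: pp0:2 pp1:2 pp2:2
Op 2: write(P1, v2, 134). refcount(pp2)=2>1 -> COPY to pp3. 4 ppages; refcounts: pp0:2 pp1:2 pp2:1 pp3:1
Op 3: fork(P0) -> P2. 4 ppages; refcounts: pp0:3 pp1:3 pp2:2 pp3:1
Op 4: read(P0, v1) -> 44. No state change.
Op 5: write(P1, v2, 129). refcount(pp3)=1 -> write in place. 4 ppages; refcounts: pp0:3 pp1:3 pp2:2 pp3:1
Op 6: read(P1, v2) -> 129. No state change.
Op 7: read(P2, v2) -> 50. No state change.
Op 8: write(P0, v2, 161). refcount(pp2)=2>1 -> COPY to pp4. 5 ppages; refcounts: pp0:3 pp1:3 pp2:1 pp3:1 pp4:1
Op 9: write(P1, v2, 195). refcount(pp3)=1 -> write in place. 5 ppages; refcounts: pp0:3 pp1:3 pp2:1 pp3:1 pp4:1
Op 10: fork(P0) -> P3. 5 ppages; refcounts: pp0:4 pp1:4 pp2:1 pp3:1 pp4:2

yes no yes no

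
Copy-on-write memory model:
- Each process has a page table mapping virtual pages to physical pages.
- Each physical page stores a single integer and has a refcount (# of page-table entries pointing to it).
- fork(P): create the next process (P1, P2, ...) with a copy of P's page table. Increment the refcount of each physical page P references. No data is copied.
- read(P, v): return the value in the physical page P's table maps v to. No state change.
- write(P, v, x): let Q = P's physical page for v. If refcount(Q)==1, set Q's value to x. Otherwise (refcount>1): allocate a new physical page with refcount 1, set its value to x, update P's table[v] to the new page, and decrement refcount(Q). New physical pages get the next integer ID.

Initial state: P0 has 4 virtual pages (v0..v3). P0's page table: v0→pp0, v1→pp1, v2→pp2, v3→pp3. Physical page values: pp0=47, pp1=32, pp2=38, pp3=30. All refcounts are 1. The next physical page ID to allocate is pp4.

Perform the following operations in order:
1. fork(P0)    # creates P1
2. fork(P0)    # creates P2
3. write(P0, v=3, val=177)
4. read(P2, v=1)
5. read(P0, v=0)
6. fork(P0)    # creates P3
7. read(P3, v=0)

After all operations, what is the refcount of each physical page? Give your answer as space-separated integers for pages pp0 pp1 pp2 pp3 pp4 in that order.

Op 1: fork(P0) -> P1. 4 ppages; refcounts: pp0:2 pp1:2 pp2:2 pp3:2
Op 2: fork(P0) -> P2. 4 ppages; refcounts: pp0:3 pp1:3 pp2:3 pp3:3
Op 3: write(P0, v3, 177). refcount(pp3)=3>1 -> COPY to pp4. 5 ppages; refcounts: pp0:3 pp1:3 pp2:3 pp3:2 pp4:1
Op 4: read(P2, v1) -> 32. No state change.
Op 5: read(P0, v0) -> 47. No state change.
Op 6: fork(P0) -> P3. 5 ppages; refcounts: pp0:4 pp1:4 pp2:4 pp3:2 pp4:2
Op 7: read(P3, v0) -> 47. No state change.

Answer: 4 4 4 2 2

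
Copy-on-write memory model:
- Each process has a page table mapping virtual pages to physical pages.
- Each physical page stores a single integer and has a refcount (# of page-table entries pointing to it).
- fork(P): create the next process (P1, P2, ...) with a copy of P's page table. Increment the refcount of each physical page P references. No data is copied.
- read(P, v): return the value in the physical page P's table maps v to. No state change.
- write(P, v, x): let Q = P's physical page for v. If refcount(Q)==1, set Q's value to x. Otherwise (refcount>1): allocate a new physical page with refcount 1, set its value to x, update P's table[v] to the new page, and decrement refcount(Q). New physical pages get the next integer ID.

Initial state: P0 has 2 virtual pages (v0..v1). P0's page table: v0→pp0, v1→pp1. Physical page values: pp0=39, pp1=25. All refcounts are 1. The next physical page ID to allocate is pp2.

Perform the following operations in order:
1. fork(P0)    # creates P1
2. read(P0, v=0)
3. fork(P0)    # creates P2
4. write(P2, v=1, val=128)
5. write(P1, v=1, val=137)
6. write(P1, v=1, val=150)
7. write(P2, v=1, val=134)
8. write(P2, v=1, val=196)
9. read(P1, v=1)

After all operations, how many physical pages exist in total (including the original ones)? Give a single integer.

Answer: 4

Derivation:
Op 1: fork(P0) -> P1. 2 ppages; refcounts: pp0:2 pp1:2
Op 2: read(P0, v0) -> 39. No state change.
Op 3: fork(P0) -> P2. 2 ppages; refcounts: pp0:3 pp1:3
Op 4: write(P2, v1, 128). refcount(pp1)=3>1 -> COPY to pp2. 3 ppages; refcounts: pp0:3 pp1:2 pp2:1
Op 5: write(P1, v1, 137). refcount(pp1)=2>1 -> COPY to pp3. 4 ppages; refcounts: pp0:3 pp1:1 pp2:1 pp3:1
Op 6: write(P1, v1, 150). refcount(pp3)=1 -> write in place. 4 ppages; refcounts: pp0:3 pp1:1 pp2:1 pp3:1
Op 7: write(P2, v1, 134). refcount(pp2)=1 -> write in place. 4 ppages; refcounts: pp0:3 pp1:1 pp2:1 pp3:1
Op 8: write(P2, v1, 196). refcount(pp2)=1 -> write in place. 4 ppages; refcounts: pp0:3 pp1:1 pp2:1 pp3:1
Op 9: read(P1, v1) -> 150. No state change.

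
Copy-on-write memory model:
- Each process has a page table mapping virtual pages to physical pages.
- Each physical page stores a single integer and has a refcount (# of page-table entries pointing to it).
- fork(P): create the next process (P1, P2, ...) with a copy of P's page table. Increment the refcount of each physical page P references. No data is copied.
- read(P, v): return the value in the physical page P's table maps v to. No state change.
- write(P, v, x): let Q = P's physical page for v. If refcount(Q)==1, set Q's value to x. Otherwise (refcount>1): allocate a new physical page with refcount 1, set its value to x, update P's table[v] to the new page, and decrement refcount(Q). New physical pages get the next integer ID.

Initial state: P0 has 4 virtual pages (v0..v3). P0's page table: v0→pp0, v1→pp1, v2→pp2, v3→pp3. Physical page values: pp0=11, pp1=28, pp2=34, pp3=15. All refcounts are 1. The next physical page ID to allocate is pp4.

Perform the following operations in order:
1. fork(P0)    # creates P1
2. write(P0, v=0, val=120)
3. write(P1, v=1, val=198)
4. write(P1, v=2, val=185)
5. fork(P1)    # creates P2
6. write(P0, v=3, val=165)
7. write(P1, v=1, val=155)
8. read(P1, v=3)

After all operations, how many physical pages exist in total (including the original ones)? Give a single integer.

Answer: 9

Derivation:
Op 1: fork(P0) -> P1. 4 ppages; refcounts: pp0:2 pp1:2 pp2:2 pp3:2
Op 2: write(P0, v0, 120). refcount(pp0)=2>1 -> COPY to pp4. 5 ppages; refcounts: pp0:1 pp1:2 pp2:2 pp3:2 pp4:1
Op 3: write(P1, v1, 198). refcount(pp1)=2>1 -> COPY to pp5. 6 ppages; refcounts: pp0:1 pp1:1 pp2:2 pp3:2 pp4:1 pp5:1
Op 4: write(P1, v2, 185). refcount(pp2)=2>1 -> COPY to pp6. 7 ppages; refcounts: pp0:1 pp1:1 pp2:1 pp3:2 pp4:1 pp5:1 pp6:1
Op 5: fork(P1) -> P2. 7 ppages; refcounts: pp0:2 pp1:1 pp2:1 pp3:3 pp4:1 pp5:2 pp6:2
Op 6: write(P0, v3, 165). refcount(pp3)=3>1 -> COPY to pp7. 8 ppages; refcounts: pp0:2 pp1:1 pp2:1 pp3:2 pp4:1 pp5:2 pp6:2 pp7:1
Op 7: write(P1, v1, 155). refcount(pp5)=2>1 -> COPY to pp8. 9 ppages; refcounts: pp0:2 pp1:1 pp2:1 pp3:2 pp4:1 pp5:1 pp6:2 pp7:1 pp8:1
Op 8: read(P1, v3) -> 15. No state change.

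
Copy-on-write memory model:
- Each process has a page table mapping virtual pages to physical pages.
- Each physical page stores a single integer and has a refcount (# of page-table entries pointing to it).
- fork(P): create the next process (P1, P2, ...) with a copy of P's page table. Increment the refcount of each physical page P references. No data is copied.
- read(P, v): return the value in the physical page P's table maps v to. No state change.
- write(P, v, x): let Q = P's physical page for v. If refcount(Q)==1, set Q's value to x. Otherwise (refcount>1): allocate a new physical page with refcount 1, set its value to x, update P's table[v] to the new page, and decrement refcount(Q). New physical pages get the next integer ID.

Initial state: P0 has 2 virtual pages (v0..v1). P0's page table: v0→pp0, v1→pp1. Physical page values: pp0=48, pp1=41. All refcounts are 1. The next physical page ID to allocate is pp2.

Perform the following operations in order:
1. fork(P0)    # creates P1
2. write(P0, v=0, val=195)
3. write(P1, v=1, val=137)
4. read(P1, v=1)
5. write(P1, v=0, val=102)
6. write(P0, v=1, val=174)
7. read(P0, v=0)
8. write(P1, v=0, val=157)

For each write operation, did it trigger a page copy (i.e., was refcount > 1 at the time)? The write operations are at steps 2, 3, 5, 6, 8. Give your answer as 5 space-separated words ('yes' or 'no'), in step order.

Op 1: fork(P0) -> P1. 2 ppages; refcounts: pp0:2 pp1:2
Op 2: write(P0, v0, 195). refcount(pp0)=2>1 -> COPY to pp2. 3 ppages; refcounts: pp0:1 pp1:2 pp2:1
Op 3: write(P1, v1, 137). refcount(pp1)=2>1 -> COPY to pp3. 4 ppages; refcounts: pp0:1 pp1:1 pp2:1 pp3:1
Op 4: read(P1, v1) -> 137. No state change.
Op 5: write(P1, v0, 102). refcount(pp0)=1 -> write in place. 4 ppages; refcounts: pp0:1 pp1:1 pp2:1 pp3:1
Op 6: write(P0, v1, 174). refcount(pp1)=1 -> write in place. 4 ppages; refcounts: pp0:1 pp1:1 pp2:1 pp3:1
Op 7: read(P0, v0) -> 195. No state change.
Op 8: write(P1, v0, 157). refcount(pp0)=1 -> write in place. 4 ppages; refcounts: pp0:1 pp1:1 pp2:1 pp3:1

yes yes no no no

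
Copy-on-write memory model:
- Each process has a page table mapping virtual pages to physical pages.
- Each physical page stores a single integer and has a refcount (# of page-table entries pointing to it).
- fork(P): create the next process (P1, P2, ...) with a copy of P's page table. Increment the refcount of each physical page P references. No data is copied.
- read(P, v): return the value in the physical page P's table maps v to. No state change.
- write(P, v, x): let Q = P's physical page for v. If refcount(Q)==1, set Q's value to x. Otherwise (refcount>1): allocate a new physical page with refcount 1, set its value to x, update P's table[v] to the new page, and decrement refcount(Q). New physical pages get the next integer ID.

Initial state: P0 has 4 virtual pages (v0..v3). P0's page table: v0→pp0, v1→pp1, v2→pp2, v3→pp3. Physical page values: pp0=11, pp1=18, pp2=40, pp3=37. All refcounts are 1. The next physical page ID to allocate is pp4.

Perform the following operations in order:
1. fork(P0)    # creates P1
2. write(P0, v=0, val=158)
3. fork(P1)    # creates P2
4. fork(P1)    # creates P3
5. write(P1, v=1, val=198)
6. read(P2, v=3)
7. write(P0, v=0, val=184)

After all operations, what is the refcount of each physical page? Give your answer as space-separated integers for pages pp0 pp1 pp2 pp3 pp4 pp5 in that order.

Answer: 3 3 4 4 1 1

Derivation:
Op 1: fork(P0) -> P1. 4 ppages; refcounts: pp0:2 pp1:2 pp2:2 pp3:2
Op 2: write(P0, v0, 158). refcount(pp0)=2>1 -> COPY to pp4. 5 ppages; refcounts: pp0:1 pp1:2 pp2:2 pp3:2 pp4:1
Op 3: fork(P1) -> P2. 5 ppages; refcounts: pp0:2 pp1:3 pp2:3 pp3:3 pp4:1
Op 4: fork(P1) -> P3. 5 ppages; refcounts: pp0:3 pp1:4 pp2:4 pp3:4 pp4:1
Op 5: write(P1, v1, 198). refcount(pp1)=4>1 -> COPY to pp5. 6 ppages; refcounts: pp0:3 pp1:3 pp2:4 pp3:4 pp4:1 pp5:1
Op 6: read(P2, v3) -> 37. No state change.
Op 7: write(P0, v0, 184). refcount(pp4)=1 -> write in place. 6 ppages; refcounts: pp0:3 pp1:3 pp2:4 pp3:4 pp4:1 pp5:1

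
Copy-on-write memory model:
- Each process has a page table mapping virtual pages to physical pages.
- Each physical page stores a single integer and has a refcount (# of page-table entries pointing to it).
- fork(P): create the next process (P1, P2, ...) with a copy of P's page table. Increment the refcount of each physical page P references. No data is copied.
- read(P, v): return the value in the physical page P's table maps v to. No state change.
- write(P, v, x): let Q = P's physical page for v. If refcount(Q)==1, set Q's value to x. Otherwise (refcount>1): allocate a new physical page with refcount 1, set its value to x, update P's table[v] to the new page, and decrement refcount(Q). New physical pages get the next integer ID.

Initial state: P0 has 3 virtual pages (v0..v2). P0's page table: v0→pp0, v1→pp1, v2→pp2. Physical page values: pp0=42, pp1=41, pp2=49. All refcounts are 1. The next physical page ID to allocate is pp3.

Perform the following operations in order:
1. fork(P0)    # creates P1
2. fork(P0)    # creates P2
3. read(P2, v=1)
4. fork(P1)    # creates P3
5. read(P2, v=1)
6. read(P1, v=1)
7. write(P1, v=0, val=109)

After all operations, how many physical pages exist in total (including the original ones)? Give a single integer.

Answer: 4

Derivation:
Op 1: fork(P0) -> P1. 3 ppages; refcounts: pp0:2 pp1:2 pp2:2
Op 2: fork(P0) -> P2. 3 ppages; refcounts: pp0:3 pp1:3 pp2:3
Op 3: read(P2, v1) -> 41. No state change.
Op 4: fork(P1) -> P3. 3 ppages; refcounts: pp0:4 pp1:4 pp2:4
Op 5: read(P2, v1) -> 41. No state change.
Op 6: read(P1, v1) -> 41. No state change.
Op 7: write(P1, v0, 109). refcount(pp0)=4>1 -> COPY to pp3. 4 ppages; refcounts: pp0:3 pp1:4 pp2:4 pp3:1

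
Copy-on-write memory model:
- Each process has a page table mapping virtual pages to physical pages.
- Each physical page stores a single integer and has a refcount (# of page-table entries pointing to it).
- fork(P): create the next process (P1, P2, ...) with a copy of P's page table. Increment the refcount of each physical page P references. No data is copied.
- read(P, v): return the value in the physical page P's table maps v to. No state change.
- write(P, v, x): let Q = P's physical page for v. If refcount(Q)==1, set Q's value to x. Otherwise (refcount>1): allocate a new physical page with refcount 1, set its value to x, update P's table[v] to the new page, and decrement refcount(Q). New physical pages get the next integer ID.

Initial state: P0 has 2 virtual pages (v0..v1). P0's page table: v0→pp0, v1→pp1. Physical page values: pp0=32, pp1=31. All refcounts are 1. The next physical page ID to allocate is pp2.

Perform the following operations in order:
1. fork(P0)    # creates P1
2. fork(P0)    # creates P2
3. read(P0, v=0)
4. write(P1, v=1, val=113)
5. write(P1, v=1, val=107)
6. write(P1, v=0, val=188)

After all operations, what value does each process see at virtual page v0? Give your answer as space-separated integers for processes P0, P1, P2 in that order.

Answer: 32 188 32

Derivation:
Op 1: fork(P0) -> P1. 2 ppages; refcounts: pp0:2 pp1:2
Op 2: fork(P0) -> P2. 2 ppages; refcounts: pp0:3 pp1:3
Op 3: read(P0, v0) -> 32. No state change.
Op 4: write(P1, v1, 113). refcount(pp1)=3>1 -> COPY to pp2. 3 ppages; refcounts: pp0:3 pp1:2 pp2:1
Op 5: write(P1, v1, 107). refcount(pp2)=1 -> write in place. 3 ppages; refcounts: pp0:3 pp1:2 pp2:1
Op 6: write(P1, v0, 188). refcount(pp0)=3>1 -> COPY to pp3. 4 ppages; refcounts: pp0:2 pp1:2 pp2:1 pp3:1
P0: v0 -> pp0 = 32
P1: v0 -> pp3 = 188
P2: v0 -> pp0 = 32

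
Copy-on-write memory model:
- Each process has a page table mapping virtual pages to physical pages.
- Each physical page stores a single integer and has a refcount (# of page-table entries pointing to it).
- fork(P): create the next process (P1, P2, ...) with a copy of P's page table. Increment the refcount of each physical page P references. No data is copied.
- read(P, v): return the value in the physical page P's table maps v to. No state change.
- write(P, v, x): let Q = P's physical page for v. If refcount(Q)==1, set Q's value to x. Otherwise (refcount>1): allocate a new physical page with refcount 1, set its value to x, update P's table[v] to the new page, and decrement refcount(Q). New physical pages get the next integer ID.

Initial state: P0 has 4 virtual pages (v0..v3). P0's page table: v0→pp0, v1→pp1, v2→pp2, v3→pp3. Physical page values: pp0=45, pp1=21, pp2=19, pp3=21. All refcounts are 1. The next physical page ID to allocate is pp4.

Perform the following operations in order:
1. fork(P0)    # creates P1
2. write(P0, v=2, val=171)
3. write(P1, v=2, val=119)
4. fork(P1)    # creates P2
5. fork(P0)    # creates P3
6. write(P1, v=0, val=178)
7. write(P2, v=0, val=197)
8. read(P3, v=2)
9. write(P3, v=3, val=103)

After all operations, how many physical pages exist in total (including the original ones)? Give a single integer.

Op 1: fork(P0) -> P1. 4 ppages; refcounts: pp0:2 pp1:2 pp2:2 pp3:2
Op 2: write(P0, v2, 171). refcount(pp2)=2>1 -> COPY to pp4. 5 ppages; refcounts: pp0:2 pp1:2 pp2:1 pp3:2 pp4:1
Op 3: write(P1, v2, 119). refcount(pp2)=1 -> write in place. 5 ppages; refcounts: pp0:2 pp1:2 pp2:1 pp3:2 pp4:1
Op 4: fork(P1) -> P2. 5 ppages; refcounts: pp0:3 pp1:3 pp2:2 pp3:3 pp4:1
Op 5: fork(P0) -> P3. 5 ppages; refcounts: pp0:4 pp1:4 pp2:2 pp3:4 pp4:2
Op 6: write(P1, v0, 178). refcount(pp0)=4>1 -> COPY to pp5. 6 ppages; refcounts: pp0:3 pp1:4 pp2:2 pp3:4 pp4:2 pp5:1
Op 7: write(P2, v0, 197). refcount(pp0)=3>1 -> COPY to pp6. 7 ppages; refcounts: pp0:2 pp1:4 pp2:2 pp3:4 pp4:2 pp5:1 pp6:1
Op 8: read(P3, v2) -> 171. No state change.
Op 9: write(P3, v3, 103). refcount(pp3)=4>1 -> COPY to pp7. 8 ppages; refcounts: pp0:2 pp1:4 pp2:2 pp3:3 pp4:2 pp5:1 pp6:1 pp7:1

Answer: 8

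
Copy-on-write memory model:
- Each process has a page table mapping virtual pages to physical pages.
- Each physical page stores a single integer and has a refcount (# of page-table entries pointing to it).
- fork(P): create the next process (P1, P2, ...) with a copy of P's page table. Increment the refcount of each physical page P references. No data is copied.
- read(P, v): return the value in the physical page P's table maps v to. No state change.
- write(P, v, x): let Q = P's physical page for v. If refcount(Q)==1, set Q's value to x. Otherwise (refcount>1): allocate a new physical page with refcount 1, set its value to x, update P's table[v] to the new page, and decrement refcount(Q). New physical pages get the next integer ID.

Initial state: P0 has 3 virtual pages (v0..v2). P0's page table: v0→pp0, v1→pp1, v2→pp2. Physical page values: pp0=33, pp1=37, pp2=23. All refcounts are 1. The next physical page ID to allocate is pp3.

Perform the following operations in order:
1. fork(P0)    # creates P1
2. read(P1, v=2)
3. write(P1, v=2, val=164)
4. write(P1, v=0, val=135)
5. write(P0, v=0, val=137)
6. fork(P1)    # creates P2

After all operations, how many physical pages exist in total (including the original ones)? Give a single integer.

Answer: 5

Derivation:
Op 1: fork(P0) -> P1. 3 ppages; refcounts: pp0:2 pp1:2 pp2:2
Op 2: read(P1, v2) -> 23. No state change.
Op 3: write(P1, v2, 164). refcount(pp2)=2>1 -> COPY to pp3. 4 ppages; refcounts: pp0:2 pp1:2 pp2:1 pp3:1
Op 4: write(P1, v0, 135). refcount(pp0)=2>1 -> COPY to pp4. 5 ppages; refcounts: pp0:1 pp1:2 pp2:1 pp3:1 pp4:1
Op 5: write(P0, v0, 137). refcount(pp0)=1 -> write in place. 5 ppages; refcounts: pp0:1 pp1:2 pp2:1 pp3:1 pp4:1
Op 6: fork(P1) -> P2. 5 ppages; refcounts: pp0:1 pp1:3 pp2:1 pp3:2 pp4:2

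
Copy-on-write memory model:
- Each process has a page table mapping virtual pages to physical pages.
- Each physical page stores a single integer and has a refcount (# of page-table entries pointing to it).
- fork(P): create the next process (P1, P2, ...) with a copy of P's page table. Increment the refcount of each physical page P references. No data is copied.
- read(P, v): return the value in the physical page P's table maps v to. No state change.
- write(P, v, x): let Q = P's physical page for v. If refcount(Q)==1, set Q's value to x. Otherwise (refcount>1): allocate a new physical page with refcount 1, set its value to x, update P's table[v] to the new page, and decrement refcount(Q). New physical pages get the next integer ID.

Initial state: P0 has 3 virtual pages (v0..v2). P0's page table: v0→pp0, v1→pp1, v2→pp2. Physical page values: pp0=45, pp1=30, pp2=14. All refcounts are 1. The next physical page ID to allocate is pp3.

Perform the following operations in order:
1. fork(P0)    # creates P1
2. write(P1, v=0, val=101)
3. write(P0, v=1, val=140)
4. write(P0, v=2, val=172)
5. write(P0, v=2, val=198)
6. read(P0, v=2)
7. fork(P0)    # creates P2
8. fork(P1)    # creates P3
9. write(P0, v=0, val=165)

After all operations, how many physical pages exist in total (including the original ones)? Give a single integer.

Answer: 7

Derivation:
Op 1: fork(P0) -> P1. 3 ppages; refcounts: pp0:2 pp1:2 pp2:2
Op 2: write(P1, v0, 101). refcount(pp0)=2>1 -> COPY to pp3. 4 ppages; refcounts: pp0:1 pp1:2 pp2:2 pp3:1
Op 3: write(P0, v1, 140). refcount(pp1)=2>1 -> COPY to pp4. 5 ppages; refcounts: pp0:1 pp1:1 pp2:2 pp3:1 pp4:1
Op 4: write(P0, v2, 172). refcount(pp2)=2>1 -> COPY to pp5. 6 ppages; refcounts: pp0:1 pp1:1 pp2:1 pp3:1 pp4:1 pp5:1
Op 5: write(P0, v2, 198). refcount(pp5)=1 -> write in place. 6 ppages; refcounts: pp0:1 pp1:1 pp2:1 pp3:1 pp4:1 pp5:1
Op 6: read(P0, v2) -> 198. No state change.
Op 7: fork(P0) -> P2. 6 ppages; refcounts: pp0:2 pp1:1 pp2:1 pp3:1 pp4:2 pp5:2
Op 8: fork(P1) -> P3. 6 ppages; refcounts: pp0:2 pp1:2 pp2:2 pp3:2 pp4:2 pp5:2
Op 9: write(P0, v0, 165). refcount(pp0)=2>1 -> COPY to pp6. 7 ppages; refcounts: pp0:1 pp1:2 pp2:2 pp3:2 pp4:2 pp5:2 pp6:1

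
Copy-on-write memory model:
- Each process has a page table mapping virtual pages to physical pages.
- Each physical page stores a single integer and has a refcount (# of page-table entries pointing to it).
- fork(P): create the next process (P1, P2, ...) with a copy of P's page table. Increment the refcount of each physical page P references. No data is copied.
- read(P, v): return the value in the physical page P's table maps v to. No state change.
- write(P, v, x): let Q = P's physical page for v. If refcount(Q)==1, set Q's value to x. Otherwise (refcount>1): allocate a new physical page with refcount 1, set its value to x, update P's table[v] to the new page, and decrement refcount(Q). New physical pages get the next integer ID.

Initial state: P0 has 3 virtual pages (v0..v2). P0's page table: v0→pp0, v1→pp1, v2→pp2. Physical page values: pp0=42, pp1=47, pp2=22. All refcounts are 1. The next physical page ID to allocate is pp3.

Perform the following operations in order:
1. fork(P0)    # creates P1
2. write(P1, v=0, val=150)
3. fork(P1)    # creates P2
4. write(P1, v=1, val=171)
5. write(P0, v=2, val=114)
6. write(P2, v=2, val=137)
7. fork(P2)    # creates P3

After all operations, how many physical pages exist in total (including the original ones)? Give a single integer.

Answer: 7

Derivation:
Op 1: fork(P0) -> P1. 3 ppages; refcounts: pp0:2 pp1:2 pp2:2
Op 2: write(P1, v0, 150). refcount(pp0)=2>1 -> COPY to pp3. 4 ppages; refcounts: pp0:1 pp1:2 pp2:2 pp3:1
Op 3: fork(P1) -> P2. 4 ppages; refcounts: pp0:1 pp1:3 pp2:3 pp3:2
Op 4: write(P1, v1, 171). refcount(pp1)=3>1 -> COPY to pp4. 5 ppages; refcounts: pp0:1 pp1:2 pp2:3 pp3:2 pp4:1
Op 5: write(P0, v2, 114). refcount(pp2)=3>1 -> COPY to pp5. 6 ppages; refcounts: pp0:1 pp1:2 pp2:2 pp3:2 pp4:1 pp5:1
Op 6: write(P2, v2, 137). refcount(pp2)=2>1 -> COPY to pp6. 7 ppages; refcounts: pp0:1 pp1:2 pp2:1 pp3:2 pp4:1 pp5:1 pp6:1
Op 7: fork(P2) -> P3. 7 ppages; refcounts: pp0:1 pp1:3 pp2:1 pp3:3 pp4:1 pp5:1 pp6:2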